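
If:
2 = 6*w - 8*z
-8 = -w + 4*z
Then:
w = -7/2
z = -23/8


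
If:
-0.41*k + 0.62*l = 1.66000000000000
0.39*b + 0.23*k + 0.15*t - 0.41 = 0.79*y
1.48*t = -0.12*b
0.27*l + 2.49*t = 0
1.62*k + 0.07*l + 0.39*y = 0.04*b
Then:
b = 3.34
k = -0.27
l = 2.50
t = -0.27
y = 1.00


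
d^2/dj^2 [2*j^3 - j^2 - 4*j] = 12*j - 2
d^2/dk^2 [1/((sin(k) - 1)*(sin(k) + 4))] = (-35*sin(k) + sin(3*k) + 13*cos(2*k)/2 - 65/2)/((sin(k) - 1)^2*(sin(k) + 4)^3)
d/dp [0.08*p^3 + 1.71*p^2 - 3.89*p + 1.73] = 0.24*p^2 + 3.42*p - 3.89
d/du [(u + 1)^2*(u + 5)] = (u + 1)*(3*u + 11)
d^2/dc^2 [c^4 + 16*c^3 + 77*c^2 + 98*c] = 12*c^2 + 96*c + 154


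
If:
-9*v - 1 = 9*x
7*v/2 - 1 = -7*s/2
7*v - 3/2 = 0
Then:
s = 1/14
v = 3/14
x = -41/126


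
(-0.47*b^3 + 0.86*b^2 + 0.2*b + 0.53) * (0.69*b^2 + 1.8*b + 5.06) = -0.3243*b^5 - 0.2526*b^4 - 0.6922*b^3 + 5.0773*b^2 + 1.966*b + 2.6818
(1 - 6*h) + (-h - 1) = -7*h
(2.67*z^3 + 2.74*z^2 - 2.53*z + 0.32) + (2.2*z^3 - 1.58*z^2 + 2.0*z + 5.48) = 4.87*z^3 + 1.16*z^2 - 0.53*z + 5.8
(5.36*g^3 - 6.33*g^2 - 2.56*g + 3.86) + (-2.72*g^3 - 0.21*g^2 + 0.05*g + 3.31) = 2.64*g^3 - 6.54*g^2 - 2.51*g + 7.17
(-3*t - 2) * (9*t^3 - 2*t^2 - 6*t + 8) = -27*t^4 - 12*t^3 + 22*t^2 - 12*t - 16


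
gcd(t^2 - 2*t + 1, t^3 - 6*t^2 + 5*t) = t - 1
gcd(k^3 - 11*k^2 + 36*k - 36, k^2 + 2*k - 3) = 1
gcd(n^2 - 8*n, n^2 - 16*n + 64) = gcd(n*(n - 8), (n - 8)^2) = n - 8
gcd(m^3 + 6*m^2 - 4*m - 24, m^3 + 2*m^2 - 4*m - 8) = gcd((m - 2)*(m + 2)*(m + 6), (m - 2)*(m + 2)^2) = m^2 - 4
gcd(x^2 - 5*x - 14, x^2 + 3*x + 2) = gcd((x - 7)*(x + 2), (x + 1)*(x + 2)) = x + 2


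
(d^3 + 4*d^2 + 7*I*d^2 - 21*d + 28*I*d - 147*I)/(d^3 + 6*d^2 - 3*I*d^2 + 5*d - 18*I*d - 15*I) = (d^3 + d^2*(4 + 7*I) + d*(-21 + 28*I) - 147*I)/(d^3 + d^2*(6 - 3*I) + d*(5 - 18*I) - 15*I)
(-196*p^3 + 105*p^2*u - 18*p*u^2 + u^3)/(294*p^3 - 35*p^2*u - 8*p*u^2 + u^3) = (-4*p + u)/(6*p + u)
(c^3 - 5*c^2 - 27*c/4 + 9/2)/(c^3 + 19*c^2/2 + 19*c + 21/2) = (c^2 - 13*c/2 + 3)/(c^2 + 8*c + 7)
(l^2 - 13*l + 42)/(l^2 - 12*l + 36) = (l - 7)/(l - 6)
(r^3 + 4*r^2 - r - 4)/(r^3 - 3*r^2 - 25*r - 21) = (r^2 + 3*r - 4)/(r^2 - 4*r - 21)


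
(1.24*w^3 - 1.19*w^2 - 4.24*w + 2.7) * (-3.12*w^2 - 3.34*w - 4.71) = -3.8688*w^5 - 0.428799999999999*w^4 + 11.363*w^3 + 11.3425*w^2 + 10.9524*w - 12.717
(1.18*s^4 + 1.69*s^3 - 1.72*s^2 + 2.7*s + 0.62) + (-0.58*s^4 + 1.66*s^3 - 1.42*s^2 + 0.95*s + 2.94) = 0.6*s^4 + 3.35*s^3 - 3.14*s^2 + 3.65*s + 3.56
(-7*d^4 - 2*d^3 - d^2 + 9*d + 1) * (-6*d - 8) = 42*d^5 + 68*d^4 + 22*d^3 - 46*d^2 - 78*d - 8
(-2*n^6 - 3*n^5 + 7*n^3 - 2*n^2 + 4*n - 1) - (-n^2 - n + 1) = -2*n^6 - 3*n^5 + 7*n^3 - n^2 + 5*n - 2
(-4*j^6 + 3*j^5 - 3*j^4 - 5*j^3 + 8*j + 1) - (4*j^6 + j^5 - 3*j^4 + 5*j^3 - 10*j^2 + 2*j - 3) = -8*j^6 + 2*j^5 - 10*j^3 + 10*j^2 + 6*j + 4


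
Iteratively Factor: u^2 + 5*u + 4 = (u + 4)*(u + 1)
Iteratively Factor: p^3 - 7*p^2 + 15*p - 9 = (p - 3)*(p^2 - 4*p + 3) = (p - 3)^2*(p - 1)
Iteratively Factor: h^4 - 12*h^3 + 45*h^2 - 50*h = (h - 2)*(h^3 - 10*h^2 + 25*h) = (h - 5)*(h - 2)*(h^2 - 5*h) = h*(h - 5)*(h - 2)*(h - 5)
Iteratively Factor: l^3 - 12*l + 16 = (l - 2)*(l^2 + 2*l - 8) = (l - 2)^2*(l + 4)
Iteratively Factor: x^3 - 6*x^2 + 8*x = (x - 4)*(x^2 - 2*x) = x*(x - 4)*(x - 2)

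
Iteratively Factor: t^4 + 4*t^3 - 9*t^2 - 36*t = (t + 3)*(t^3 + t^2 - 12*t) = (t - 3)*(t + 3)*(t^2 + 4*t) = t*(t - 3)*(t + 3)*(t + 4)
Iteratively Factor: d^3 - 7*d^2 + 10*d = (d - 2)*(d^2 - 5*d) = (d - 5)*(d - 2)*(d)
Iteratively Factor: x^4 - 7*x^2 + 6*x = (x + 3)*(x^3 - 3*x^2 + 2*x) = x*(x + 3)*(x^2 - 3*x + 2) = x*(x - 2)*(x + 3)*(x - 1)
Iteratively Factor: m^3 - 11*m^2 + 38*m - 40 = (m - 5)*(m^2 - 6*m + 8) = (m - 5)*(m - 2)*(m - 4)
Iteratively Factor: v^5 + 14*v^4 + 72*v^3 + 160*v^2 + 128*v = (v + 4)*(v^4 + 10*v^3 + 32*v^2 + 32*v) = (v + 4)^2*(v^3 + 6*v^2 + 8*v) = v*(v + 4)^2*(v^2 + 6*v + 8) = v*(v + 2)*(v + 4)^2*(v + 4)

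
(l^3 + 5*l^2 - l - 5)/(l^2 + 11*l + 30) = (l^2 - 1)/(l + 6)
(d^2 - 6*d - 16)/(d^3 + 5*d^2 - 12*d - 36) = (d - 8)/(d^2 + 3*d - 18)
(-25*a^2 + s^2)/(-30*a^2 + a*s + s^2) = (5*a + s)/(6*a + s)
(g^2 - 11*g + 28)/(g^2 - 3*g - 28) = (g - 4)/(g + 4)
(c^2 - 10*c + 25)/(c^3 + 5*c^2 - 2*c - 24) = (c^2 - 10*c + 25)/(c^3 + 5*c^2 - 2*c - 24)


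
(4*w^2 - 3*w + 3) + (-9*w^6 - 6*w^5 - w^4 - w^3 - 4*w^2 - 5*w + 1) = -9*w^6 - 6*w^5 - w^4 - w^3 - 8*w + 4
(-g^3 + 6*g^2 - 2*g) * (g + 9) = -g^4 - 3*g^3 + 52*g^2 - 18*g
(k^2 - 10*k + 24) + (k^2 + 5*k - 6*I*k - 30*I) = 2*k^2 - 5*k - 6*I*k + 24 - 30*I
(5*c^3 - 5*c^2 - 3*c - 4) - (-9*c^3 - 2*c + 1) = 14*c^3 - 5*c^2 - c - 5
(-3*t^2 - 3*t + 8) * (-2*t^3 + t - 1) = 6*t^5 + 6*t^4 - 19*t^3 + 11*t - 8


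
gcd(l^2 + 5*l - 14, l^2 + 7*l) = l + 7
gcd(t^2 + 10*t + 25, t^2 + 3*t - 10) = t + 5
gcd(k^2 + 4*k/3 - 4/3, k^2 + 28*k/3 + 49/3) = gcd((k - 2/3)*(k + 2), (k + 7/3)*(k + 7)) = 1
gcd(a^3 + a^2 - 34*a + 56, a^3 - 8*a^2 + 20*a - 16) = a^2 - 6*a + 8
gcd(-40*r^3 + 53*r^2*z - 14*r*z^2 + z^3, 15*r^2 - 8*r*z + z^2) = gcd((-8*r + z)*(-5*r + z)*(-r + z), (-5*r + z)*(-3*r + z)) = -5*r + z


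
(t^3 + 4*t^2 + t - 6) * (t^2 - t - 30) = t^5 + 3*t^4 - 33*t^3 - 127*t^2 - 24*t + 180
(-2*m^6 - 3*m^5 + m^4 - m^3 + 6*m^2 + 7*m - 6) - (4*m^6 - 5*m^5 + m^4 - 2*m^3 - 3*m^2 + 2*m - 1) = -6*m^6 + 2*m^5 + m^3 + 9*m^2 + 5*m - 5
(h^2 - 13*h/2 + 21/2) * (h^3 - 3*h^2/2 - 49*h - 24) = h^5 - 8*h^4 - 115*h^3/4 + 1115*h^2/4 - 717*h/2 - 252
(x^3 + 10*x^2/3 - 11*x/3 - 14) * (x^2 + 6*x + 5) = x^5 + 28*x^4/3 + 64*x^3/3 - 58*x^2/3 - 307*x/3 - 70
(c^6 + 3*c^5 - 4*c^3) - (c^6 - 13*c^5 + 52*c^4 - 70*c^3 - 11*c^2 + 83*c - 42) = 16*c^5 - 52*c^4 + 66*c^3 + 11*c^2 - 83*c + 42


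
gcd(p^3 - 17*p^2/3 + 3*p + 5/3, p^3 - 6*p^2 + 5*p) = p^2 - 6*p + 5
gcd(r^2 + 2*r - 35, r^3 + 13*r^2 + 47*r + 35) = r + 7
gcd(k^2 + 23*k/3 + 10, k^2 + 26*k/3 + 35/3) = k + 5/3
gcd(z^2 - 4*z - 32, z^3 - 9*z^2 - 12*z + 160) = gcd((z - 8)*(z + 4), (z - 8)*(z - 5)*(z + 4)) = z^2 - 4*z - 32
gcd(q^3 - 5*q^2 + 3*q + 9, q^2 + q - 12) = q - 3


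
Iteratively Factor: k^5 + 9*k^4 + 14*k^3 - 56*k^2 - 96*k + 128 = (k + 4)*(k^4 + 5*k^3 - 6*k^2 - 32*k + 32) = (k - 1)*(k + 4)*(k^3 + 6*k^2 - 32) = (k - 1)*(k + 4)^2*(k^2 + 2*k - 8) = (k - 2)*(k - 1)*(k + 4)^2*(k + 4)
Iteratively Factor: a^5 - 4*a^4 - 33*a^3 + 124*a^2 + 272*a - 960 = (a - 3)*(a^4 - a^3 - 36*a^2 + 16*a + 320) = (a - 4)*(a - 3)*(a^3 + 3*a^2 - 24*a - 80) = (a - 4)*(a - 3)*(a + 4)*(a^2 - a - 20) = (a - 4)*(a - 3)*(a + 4)^2*(a - 5)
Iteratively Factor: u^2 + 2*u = (u)*(u + 2)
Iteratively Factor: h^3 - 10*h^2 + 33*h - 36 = (h - 3)*(h^2 - 7*h + 12) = (h - 4)*(h - 3)*(h - 3)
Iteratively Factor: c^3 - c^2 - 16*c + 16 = (c - 4)*(c^2 + 3*c - 4) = (c - 4)*(c + 4)*(c - 1)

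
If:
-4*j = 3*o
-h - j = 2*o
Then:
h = -5*o/4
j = -3*o/4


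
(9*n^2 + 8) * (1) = 9*n^2 + 8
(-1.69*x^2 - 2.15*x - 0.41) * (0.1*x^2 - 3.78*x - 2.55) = -0.169*x^4 + 6.1732*x^3 + 12.3955*x^2 + 7.0323*x + 1.0455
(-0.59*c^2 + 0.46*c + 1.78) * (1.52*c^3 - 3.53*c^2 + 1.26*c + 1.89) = -0.8968*c^5 + 2.7819*c^4 + 0.3384*c^3 - 6.8189*c^2 + 3.1122*c + 3.3642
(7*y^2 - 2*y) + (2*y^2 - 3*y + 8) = 9*y^2 - 5*y + 8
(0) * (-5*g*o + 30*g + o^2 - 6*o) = 0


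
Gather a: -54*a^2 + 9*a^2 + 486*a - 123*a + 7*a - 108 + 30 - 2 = -45*a^2 + 370*a - 80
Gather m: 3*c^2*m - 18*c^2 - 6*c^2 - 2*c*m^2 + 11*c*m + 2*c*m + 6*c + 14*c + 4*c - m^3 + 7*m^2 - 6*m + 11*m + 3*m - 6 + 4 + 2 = -24*c^2 + 24*c - m^3 + m^2*(7 - 2*c) + m*(3*c^2 + 13*c + 8)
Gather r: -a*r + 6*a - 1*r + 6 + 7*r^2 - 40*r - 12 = 6*a + 7*r^2 + r*(-a - 41) - 6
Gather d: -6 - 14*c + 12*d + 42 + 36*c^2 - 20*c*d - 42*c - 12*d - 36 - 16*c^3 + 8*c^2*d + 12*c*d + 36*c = -16*c^3 + 36*c^2 - 20*c + d*(8*c^2 - 8*c)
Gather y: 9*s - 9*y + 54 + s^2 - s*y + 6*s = s^2 + 15*s + y*(-s - 9) + 54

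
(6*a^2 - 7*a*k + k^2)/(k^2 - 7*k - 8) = (-6*a^2 + 7*a*k - k^2)/(-k^2 + 7*k + 8)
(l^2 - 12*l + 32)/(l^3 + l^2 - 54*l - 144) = (l - 4)/(l^2 + 9*l + 18)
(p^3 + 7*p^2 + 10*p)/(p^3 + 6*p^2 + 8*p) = (p + 5)/(p + 4)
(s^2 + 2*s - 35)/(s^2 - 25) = (s + 7)/(s + 5)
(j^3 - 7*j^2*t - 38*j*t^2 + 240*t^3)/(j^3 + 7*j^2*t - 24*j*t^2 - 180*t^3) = (j - 8*t)/(j + 6*t)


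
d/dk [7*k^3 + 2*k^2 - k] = 21*k^2 + 4*k - 1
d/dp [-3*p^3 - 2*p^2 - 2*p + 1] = -9*p^2 - 4*p - 2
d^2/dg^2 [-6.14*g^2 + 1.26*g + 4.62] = -12.2800000000000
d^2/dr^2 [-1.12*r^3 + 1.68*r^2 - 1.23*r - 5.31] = 3.36 - 6.72*r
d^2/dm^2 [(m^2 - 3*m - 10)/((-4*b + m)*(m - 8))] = 2*((3 - 2*m)*(4*b - m)*(m - 8)^2 - (4*b - m)^2*(m - 8)^2 + (4*b - m)^2*(m - 8)*(2*m - 3) + (4*b - m)^2*(-m^2 + 3*m + 10) + (4*b - m)*(m - 8)*(m^2 - 3*m - 10) + (m - 8)^2*(-m^2 + 3*m + 10))/((4*b - m)^3*(m - 8)^3)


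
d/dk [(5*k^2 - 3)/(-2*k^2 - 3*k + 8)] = (-15*k^2 + 68*k - 9)/(4*k^4 + 12*k^3 - 23*k^2 - 48*k + 64)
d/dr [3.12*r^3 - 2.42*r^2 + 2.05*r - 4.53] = 9.36*r^2 - 4.84*r + 2.05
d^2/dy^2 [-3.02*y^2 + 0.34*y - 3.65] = -6.04000000000000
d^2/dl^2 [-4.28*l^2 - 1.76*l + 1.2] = -8.56000000000000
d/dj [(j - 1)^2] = 2*j - 2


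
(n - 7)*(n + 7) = n^2 - 49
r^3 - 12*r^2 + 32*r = r*(r - 8)*(r - 4)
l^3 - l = l*(l - 1)*(l + 1)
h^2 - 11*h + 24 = (h - 8)*(h - 3)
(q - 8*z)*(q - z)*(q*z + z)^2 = q^4*z^2 - 9*q^3*z^3 + 2*q^3*z^2 + 8*q^2*z^4 - 18*q^2*z^3 + q^2*z^2 + 16*q*z^4 - 9*q*z^3 + 8*z^4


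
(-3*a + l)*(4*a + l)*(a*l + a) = -12*a^3*l - 12*a^3 + a^2*l^2 + a^2*l + a*l^3 + a*l^2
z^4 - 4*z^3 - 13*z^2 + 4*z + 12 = (z - 6)*(z - 1)*(z + 1)*(z + 2)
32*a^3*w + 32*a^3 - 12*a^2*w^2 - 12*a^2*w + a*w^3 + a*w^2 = (-8*a + w)*(-4*a + w)*(a*w + a)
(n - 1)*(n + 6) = n^2 + 5*n - 6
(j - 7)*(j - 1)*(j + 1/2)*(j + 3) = j^4 - 9*j^3/2 - 39*j^2/2 + 25*j/2 + 21/2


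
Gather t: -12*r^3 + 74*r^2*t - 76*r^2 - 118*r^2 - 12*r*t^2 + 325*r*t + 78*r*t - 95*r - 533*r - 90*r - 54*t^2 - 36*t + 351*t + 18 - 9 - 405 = -12*r^3 - 194*r^2 - 718*r + t^2*(-12*r - 54) + t*(74*r^2 + 403*r + 315) - 396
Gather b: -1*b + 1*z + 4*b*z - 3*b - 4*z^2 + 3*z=b*(4*z - 4) - 4*z^2 + 4*z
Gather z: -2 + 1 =-1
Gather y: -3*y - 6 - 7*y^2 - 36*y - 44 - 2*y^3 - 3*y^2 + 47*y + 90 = -2*y^3 - 10*y^2 + 8*y + 40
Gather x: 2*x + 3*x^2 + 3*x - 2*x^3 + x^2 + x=-2*x^3 + 4*x^2 + 6*x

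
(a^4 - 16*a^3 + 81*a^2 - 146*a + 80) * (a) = a^5 - 16*a^4 + 81*a^3 - 146*a^2 + 80*a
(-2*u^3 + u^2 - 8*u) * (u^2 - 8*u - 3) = -2*u^5 + 17*u^4 - 10*u^3 + 61*u^2 + 24*u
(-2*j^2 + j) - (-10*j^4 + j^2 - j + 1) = 10*j^4 - 3*j^2 + 2*j - 1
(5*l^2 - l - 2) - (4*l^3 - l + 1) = -4*l^3 + 5*l^2 - 3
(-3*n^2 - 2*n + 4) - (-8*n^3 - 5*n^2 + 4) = 8*n^3 + 2*n^2 - 2*n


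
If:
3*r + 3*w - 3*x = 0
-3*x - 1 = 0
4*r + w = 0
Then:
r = 1/9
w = -4/9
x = -1/3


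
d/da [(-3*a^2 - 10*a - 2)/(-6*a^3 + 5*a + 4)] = (2*(-3*a - 5)*(-6*a^3 + 5*a + 4) - (18*a^2 - 5)*(3*a^2 + 10*a + 2))/(-6*a^3 + 5*a + 4)^2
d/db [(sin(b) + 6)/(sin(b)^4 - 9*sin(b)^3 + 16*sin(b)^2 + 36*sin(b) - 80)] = (-3*sin(b)^4 - 6*sin(b)^3 + 146*sin(b)^2 - 192*sin(b) - 296)*cos(b)/(sin(b)^4 - 9*sin(b)^3 + 16*sin(b)^2 + 36*sin(b) - 80)^2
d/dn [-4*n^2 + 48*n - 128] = 48 - 8*n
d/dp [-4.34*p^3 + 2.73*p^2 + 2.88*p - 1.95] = -13.02*p^2 + 5.46*p + 2.88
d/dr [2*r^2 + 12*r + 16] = 4*r + 12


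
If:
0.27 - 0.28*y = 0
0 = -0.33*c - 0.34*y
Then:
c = -0.99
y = 0.96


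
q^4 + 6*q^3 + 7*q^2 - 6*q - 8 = (q - 1)*(q + 1)*(q + 2)*(q + 4)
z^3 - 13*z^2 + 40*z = z*(z - 8)*(z - 5)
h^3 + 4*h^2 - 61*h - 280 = (h - 8)*(h + 5)*(h + 7)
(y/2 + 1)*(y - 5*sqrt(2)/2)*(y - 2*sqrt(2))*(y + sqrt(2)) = y^4/2 - 7*sqrt(2)*y^3/4 + y^3 - 7*sqrt(2)*y^2/2 + y^2/2 + y + 5*sqrt(2)*y + 10*sqrt(2)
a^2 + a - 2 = (a - 1)*(a + 2)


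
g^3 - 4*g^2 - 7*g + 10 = (g - 5)*(g - 1)*(g + 2)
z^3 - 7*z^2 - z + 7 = (z - 7)*(z - 1)*(z + 1)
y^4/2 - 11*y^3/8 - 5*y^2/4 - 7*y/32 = y*(y/2 + 1/4)*(y - 7/2)*(y + 1/4)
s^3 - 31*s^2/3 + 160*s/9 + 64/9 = (s - 8)*(s - 8/3)*(s + 1/3)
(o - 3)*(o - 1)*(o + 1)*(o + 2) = o^4 - o^3 - 7*o^2 + o + 6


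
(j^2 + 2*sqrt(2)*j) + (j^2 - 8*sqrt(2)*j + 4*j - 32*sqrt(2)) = 2*j^2 - 6*sqrt(2)*j + 4*j - 32*sqrt(2)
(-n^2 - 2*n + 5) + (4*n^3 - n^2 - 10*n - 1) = 4*n^3 - 2*n^2 - 12*n + 4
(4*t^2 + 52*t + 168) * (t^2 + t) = 4*t^4 + 56*t^3 + 220*t^2 + 168*t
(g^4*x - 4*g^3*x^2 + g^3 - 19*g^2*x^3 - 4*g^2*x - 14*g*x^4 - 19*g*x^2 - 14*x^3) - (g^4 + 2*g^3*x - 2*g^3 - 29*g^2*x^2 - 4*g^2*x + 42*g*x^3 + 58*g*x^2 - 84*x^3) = g^4*x - g^4 - 4*g^3*x^2 - 2*g^3*x + 3*g^3 - 19*g^2*x^3 + 29*g^2*x^2 - 14*g*x^4 - 42*g*x^3 - 77*g*x^2 + 70*x^3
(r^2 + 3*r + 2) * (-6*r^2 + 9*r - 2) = -6*r^4 - 9*r^3 + 13*r^2 + 12*r - 4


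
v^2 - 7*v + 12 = (v - 4)*(v - 3)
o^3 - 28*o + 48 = (o - 4)*(o - 2)*(o + 6)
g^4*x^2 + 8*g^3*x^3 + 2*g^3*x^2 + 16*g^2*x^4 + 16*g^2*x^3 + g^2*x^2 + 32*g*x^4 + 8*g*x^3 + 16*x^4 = (g + 4*x)^2*(g*x + x)^2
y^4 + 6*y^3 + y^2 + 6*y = y*(y + 6)*(-I*y + 1)*(I*y + 1)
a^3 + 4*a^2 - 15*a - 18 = (a - 3)*(a + 1)*(a + 6)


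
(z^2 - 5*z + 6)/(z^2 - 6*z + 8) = (z - 3)/(z - 4)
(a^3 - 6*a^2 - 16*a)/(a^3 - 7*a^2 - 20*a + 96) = a*(a + 2)/(a^2 + a - 12)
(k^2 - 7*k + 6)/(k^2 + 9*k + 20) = (k^2 - 7*k + 6)/(k^2 + 9*k + 20)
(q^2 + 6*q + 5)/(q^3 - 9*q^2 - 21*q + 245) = (q + 1)/(q^2 - 14*q + 49)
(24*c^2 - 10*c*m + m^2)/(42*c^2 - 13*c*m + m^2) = (4*c - m)/(7*c - m)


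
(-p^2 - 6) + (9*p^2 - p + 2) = 8*p^2 - p - 4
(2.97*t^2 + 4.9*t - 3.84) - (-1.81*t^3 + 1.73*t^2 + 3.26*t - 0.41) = 1.81*t^3 + 1.24*t^2 + 1.64*t - 3.43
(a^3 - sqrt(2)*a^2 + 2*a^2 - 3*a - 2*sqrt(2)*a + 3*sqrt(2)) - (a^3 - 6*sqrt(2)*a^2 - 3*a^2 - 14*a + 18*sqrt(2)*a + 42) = 5*a^2 + 5*sqrt(2)*a^2 - 20*sqrt(2)*a + 11*a - 42 + 3*sqrt(2)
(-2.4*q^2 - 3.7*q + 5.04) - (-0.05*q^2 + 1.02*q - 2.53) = -2.35*q^2 - 4.72*q + 7.57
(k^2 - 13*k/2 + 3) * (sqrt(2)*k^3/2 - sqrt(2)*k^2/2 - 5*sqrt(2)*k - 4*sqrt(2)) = sqrt(2)*k^5/2 - 15*sqrt(2)*k^4/4 - sqrt(2)*k^3/4 + 27*sqrt(2)*k^2 + 11*sqrt(2)*k - 12*sqrt(2)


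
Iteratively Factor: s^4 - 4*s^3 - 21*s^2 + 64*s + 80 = (s - 4)*(s^3 - 21*s - 20) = (s - 5)*(s - 4)*(s^2 + 5*s + 4) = (s - 5)*(s - 4)*(s + 4)*(s + 1)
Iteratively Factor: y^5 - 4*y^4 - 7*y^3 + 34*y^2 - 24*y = (y - 2)*(y^4 - 2*y^3 - 11*y^2 + 12*y) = y*(y - 2)*(y^3 - 2*y^2 - 11*y + 12) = y*(y - 4)*(y - 2)*(y^2 + 2*y - 3) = y*(y - 4)*(y - 2)*(y - 1)*(y + 3)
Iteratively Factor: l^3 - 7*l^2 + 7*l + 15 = (l - 5)*(l^2 - 2*l - 3) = (l - 5)*(l - 3)*(l + 1)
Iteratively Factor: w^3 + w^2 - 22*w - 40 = (w - 5)*(w^2 + 6*w + 8) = (w - 5)*(w + 2)*(w + 4)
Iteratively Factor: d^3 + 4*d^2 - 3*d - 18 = (d + 3)*(d^2 + d - 6) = (d + 3)^2*(d - 2)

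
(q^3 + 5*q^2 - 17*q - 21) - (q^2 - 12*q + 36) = q^3 + 4*q^2 - 5*q - 57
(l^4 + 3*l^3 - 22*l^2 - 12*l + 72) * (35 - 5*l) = -5*l^5 + 20*l^4 + 215*l^3 - 710*l^2 - 780*l + 2520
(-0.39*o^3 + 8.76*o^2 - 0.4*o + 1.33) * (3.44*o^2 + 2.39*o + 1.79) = -1.3416*o^5 + 29.2023*o^4 + 18.8623*o^3 + 19.2996*o^2 + 2.4627*o + 2.3807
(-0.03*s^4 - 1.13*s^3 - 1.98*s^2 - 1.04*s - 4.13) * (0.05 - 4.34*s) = 0.1302*s^5 + 4.9027*s^4 + 8.5367*s^3 + 4.4146*s^2 + 17.8722*s - 0.2065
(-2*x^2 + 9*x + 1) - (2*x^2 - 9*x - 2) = -4*x^2 + 18*x + 3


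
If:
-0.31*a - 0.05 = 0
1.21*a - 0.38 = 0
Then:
No Solution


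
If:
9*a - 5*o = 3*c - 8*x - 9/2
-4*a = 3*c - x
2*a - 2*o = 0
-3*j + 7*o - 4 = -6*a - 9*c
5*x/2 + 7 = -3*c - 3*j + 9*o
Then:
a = -33/544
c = -15/136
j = -185/96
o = -33/544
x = -39/68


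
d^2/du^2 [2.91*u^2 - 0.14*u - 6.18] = 5.82000000000000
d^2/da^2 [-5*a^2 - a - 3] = -10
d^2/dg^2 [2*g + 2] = 0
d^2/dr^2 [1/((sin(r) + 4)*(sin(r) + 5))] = (-4*sin(r)^4 - 27*sin(r)^3 + 5*sin(r)^2 + 234*sin(r) + 122)/((sin(r) + 4)^3*(sin(r) + 5)^3)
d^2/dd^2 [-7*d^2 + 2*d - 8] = -14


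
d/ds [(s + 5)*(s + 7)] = 2*s + 12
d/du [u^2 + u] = 2*u + 1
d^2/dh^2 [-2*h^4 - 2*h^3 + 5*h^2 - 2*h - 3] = -24*h^2 - 12*h + 10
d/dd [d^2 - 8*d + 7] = 2*d - 8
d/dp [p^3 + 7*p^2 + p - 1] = 3*p^2 + 14*p + 1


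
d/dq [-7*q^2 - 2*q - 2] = -14*q - 2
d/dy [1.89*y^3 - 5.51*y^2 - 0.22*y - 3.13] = 5.67*y^2 - 11.02*y - 0.22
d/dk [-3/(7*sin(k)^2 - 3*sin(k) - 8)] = 3*(14*sin(k) - 3)*cos(k)/(-7*sin(k)^2 + 3*sin(k) + 8)^2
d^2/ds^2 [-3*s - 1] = 0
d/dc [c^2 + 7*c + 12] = 2*c + 7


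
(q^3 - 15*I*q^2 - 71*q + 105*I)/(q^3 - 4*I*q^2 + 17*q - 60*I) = (q - 7*I)/(q + 4*I)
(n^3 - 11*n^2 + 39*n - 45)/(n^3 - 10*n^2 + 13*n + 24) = (n^2 - 8*n + 15)/(n^2 - 7*n - 8)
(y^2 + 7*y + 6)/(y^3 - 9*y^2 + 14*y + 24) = (y + 6)/(y^2 - 10*y + 24)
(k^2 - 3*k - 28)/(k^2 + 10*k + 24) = (k - 7)/(k + 6)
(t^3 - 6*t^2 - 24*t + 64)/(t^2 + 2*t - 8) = t - 8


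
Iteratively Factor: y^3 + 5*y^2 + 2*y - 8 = (y - 1)*(y^2 + 6*y + 8) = (y - 1)*(y + 2)*(y + 4)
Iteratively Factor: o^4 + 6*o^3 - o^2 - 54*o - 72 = (o - 3)*(o^3 + 9*o^2 + 26*o + 24) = (o - 3)*(o + 3)*(o^2 + 6*o + 8) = (o - 3)*(o + 3)*(o + 4)*(o + 2)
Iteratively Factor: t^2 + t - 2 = (t - 1)*(t + 2)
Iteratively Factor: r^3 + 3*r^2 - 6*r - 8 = (r - 2)*(r^2 + 5*r + 4) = (r - 2)*(r + 1)*(r + 4)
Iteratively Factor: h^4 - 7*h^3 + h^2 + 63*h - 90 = (h - 5)*(h^3 - 2*h^2 - 9*h + 18) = (h - 5)*(h + 3)*(h^2 - 5*h + 6) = (h - 5)*(h - 2)*(h + 3)*(h - 3)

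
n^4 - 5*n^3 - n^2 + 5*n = n*(n - 5)*(n - 1)*(n + 1)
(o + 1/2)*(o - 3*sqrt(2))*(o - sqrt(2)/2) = o^3 - 7*sqrt(2)*o^2/2 + o^2/2 - 7*sqrt(2)*o/4 + 3*o + 3/2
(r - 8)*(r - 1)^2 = r^3 - 10*r^2 + 17*r - 8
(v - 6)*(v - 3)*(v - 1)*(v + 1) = v^4 - 9*v^3 + 17*v^2 + 9*v - 18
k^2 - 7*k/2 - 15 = (k - 6)*(k + 5/2)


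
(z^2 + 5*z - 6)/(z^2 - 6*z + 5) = (z + 6)/(z - 5)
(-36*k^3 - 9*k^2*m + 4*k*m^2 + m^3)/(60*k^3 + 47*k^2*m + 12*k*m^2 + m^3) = (-3*k + m)/(5*k + m)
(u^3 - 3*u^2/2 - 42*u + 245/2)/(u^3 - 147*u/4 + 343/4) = 2*(u - 5)/(2*u - 7)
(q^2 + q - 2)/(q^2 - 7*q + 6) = (q + 2)/(q - 6)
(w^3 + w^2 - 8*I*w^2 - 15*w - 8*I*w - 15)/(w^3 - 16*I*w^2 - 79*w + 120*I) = (w + 1)/(w - 8*I)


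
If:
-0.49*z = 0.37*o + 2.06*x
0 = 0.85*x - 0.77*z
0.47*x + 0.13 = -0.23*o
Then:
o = -0.80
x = 0.11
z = 0.13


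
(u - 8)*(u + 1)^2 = u^3 - 6*u^2 - 15*u - 8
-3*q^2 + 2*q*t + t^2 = (-q + t)*(3*q + t)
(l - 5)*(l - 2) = l^2 - 7*l + 10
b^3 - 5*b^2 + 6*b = b*(b - 3)*(b - 2)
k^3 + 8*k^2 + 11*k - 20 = (k - 1)*(k + 4)*(k + 5)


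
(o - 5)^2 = o^2 - 10*o + 25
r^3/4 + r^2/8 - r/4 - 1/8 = (r/4 + 1/4)*(r - 1)*(r + 1/2)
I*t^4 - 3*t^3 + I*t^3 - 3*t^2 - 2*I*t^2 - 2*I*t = t*(t + I)*(t + 2*I)*(I*t + I)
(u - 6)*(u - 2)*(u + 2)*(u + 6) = u^4 - 40*u^2 + 144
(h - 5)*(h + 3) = h^2 - 2*h - 15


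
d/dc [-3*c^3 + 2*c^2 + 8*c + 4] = -9*c^2 + 4*c + 8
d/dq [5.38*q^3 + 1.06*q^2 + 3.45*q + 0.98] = 16.14*q^2 + 2.12*q + 3.45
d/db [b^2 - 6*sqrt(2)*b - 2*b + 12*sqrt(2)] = 2*b - 6*sqrt(2) - 2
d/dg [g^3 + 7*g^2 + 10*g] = 3*g^2 + 14*g + 10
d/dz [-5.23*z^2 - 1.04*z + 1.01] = -10.46*z - 1.04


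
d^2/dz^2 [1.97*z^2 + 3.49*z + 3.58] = 3.94000000000000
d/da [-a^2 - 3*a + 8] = -2*a - 3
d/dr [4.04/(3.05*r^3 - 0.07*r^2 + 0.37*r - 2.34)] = (-36.966*r^2 + 0.5656*r - 1.4948)/(3.05*r^3 - 0.07*r^2 + 0.37*r - 2.34)^2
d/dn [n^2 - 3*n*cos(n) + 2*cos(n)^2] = 3*n*sin(n) + 2*n - 2*sin(2*n) - 3*cos(n)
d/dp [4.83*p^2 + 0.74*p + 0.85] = 9.66*p + 0.74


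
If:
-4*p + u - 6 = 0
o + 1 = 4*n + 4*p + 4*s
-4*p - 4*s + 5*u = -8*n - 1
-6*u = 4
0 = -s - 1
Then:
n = -25/24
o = -95/6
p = -5/3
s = -1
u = -2/3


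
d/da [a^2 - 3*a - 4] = 2*a - 3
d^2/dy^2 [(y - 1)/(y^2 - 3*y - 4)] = 2*((4 - 3*y)*(-y^2 + 3*y + 4) - (y - 1)*(2*y - 3)^2)/(-y^2 + 3*y + 4)^3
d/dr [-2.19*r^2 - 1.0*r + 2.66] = -4.38*r - 1.0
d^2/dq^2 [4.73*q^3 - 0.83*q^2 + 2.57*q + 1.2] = 28.38*q - 1.66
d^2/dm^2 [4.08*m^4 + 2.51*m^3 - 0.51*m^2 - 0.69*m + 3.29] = 48.96*m^2 + 15.06*m - 1.02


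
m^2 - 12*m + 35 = (m - 7)*(m - 5)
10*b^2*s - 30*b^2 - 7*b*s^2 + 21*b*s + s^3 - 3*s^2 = (-5*b + s)*(-2*b + s)*(s - 3)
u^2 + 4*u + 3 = (u + 1)*(u + 3)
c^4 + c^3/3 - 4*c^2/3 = c^2*(c - 1)*(c + 4/3)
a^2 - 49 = (a - 7)*(a + 7)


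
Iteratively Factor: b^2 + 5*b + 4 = (b + 4)*(b + 1)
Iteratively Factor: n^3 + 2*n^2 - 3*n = (n + 3)*(n^2 - n) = n*(n + 3)*(n - 1)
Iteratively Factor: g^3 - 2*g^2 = (g)*(g^2 - 2*g) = g^2*(g - 2)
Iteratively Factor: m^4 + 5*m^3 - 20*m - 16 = (m + 4)*(m^3 + m^2 - 4*m - 4) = (m - 2)*(m + 4)*(m^2 + 3*m + 2) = (m - 2)*(m + 1)*(m + 4)*(m + 2)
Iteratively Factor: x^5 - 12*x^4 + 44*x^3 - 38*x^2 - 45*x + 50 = (x - 1)*(x^4 - 11*x^3 + 33*x^2 - 5*x - 50) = (x - 5)*(x - 1)*(x^3 - 6*x^2 + 3*x + 10) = (x - 5)*(x - 1)*(x + 1)*(x^2 - 7*x + 10) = (x - 5)*(x - 2)*(x - 1)*(x + 1)*(x - 5)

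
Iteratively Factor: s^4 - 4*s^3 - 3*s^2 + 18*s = (s + 2)*(s^3 - 6*s^2 + 9*s) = s*(s + 2)*(s^2 - 6*s + 9) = s*(s - 3)*(s + 2)*(s - 3)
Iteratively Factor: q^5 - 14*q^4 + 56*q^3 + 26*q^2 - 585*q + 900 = (q - 4)*(q^4 - 10*q^3 + 16*q^2 + 90*q - 225) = (q - 5)*(q - 4)*(q^3 - 5*q^2 - 9*q + 45) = (q - 5)*(q - 4)*(q + 3)*(q^2 - 8*q + 15) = (q - 5)*(q - 4)*(q - 3)*(q + 3)*(q - 5)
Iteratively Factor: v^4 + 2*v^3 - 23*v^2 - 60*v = (v + 3)*(v^3 - v^2 - 20*v) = (v - 5)*(v + 3)*(v^2 + 4*v) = (v - 5)*(v + 3)*(v + 4)*(v)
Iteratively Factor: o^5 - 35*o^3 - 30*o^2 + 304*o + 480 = (o + 3)*(o^4 - 3*o^3 - 26*o^2 + 48*o + 160) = (o - 4)*(o + 3)*(o^3 + o^2 - 22*o - 40) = (o - 4)*(o + 3)*(o + 4)*(o^2 - 3*o - 10) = (o - 4)*(o + 2)*(o + 3)*(o + 4)*(o - 5)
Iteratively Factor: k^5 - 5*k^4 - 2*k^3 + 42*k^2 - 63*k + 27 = (k - 3)*(k^4 - 2*k^3 - 8*k^2 + 18*k - 9) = (k - 3)*(k - 1)*(k^3 - k^2 - 9*k + 9) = (k - 3)*(k - 1)^2*(k^2 - 9) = (k - 3)^2*(k - 1)^2*(k + 3)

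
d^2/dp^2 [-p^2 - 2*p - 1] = -2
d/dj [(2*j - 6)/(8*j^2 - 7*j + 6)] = 2*(-8*j^2 + 48*j - 15)/(64*j^4 - 112*j^3 + 145*j^2 - 84*j + 36)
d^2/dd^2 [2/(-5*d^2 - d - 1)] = 4*(25*d^2 + 5*d - (10*d + 1)^2 + 5)/(5*d^2 + d + 1)^3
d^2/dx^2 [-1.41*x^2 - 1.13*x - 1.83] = -2.82000000000000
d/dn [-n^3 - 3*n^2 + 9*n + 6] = -3*n^2 - 6*n + 9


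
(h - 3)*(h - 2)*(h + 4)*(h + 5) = h^4 + 4*h^3 - 19*h^2 - 46*h + 120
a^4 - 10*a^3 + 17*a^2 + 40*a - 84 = (a - 7)*(a - 3)*(a - 2)*(a + 2)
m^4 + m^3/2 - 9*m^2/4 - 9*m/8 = m*(m - 3/2)*(m + 1/2)*(m + 3/2)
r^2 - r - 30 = (r - 6)*(r + 5)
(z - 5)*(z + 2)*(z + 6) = z^3 + 3*z^2 - 28*z - 60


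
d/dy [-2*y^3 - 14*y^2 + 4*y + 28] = -6*y^2 - 28*y + 4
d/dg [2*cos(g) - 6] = -2*sin(g)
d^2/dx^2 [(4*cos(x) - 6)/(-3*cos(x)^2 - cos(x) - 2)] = 4*(162*(1 - cos(2*x))^2*cos(x) - 114*(1 - cos(2*x))^2 + 119*cos(x) - 2*cos(2*x) + 9*cos(3*x) - 36*cos(5*x) + 366)/(2*cos(x) + 3*cos(2*x) + 7)^3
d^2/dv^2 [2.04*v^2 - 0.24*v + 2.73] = 4.08000000000000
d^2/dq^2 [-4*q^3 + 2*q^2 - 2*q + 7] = 4 - 24*q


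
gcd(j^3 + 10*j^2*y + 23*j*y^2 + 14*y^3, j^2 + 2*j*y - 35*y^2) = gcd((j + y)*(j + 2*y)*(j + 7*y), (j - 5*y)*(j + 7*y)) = j + 7*y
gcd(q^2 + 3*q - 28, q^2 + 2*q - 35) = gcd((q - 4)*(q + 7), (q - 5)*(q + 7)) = q + 7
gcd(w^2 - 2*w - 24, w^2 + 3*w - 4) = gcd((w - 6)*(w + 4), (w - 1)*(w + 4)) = w + 4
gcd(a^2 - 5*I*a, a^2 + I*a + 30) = a - 5*I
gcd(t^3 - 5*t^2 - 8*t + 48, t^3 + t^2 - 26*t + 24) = t - 4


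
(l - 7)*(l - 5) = l^2 - 12*l + 35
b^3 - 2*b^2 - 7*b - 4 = (b - 4)*(b + 1)^2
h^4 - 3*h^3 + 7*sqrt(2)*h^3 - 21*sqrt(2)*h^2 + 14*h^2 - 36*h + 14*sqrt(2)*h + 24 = (h - 2)*(h - 1)*(h + sqrt(2))*(h + 6*sqrt(2))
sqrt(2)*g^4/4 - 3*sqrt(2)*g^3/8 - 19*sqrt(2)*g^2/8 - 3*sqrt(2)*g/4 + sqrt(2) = (g/2 + 1/2)*(g - 4)*(g - 1/2)*(sqrt(2)*g/2 + sqrt(2))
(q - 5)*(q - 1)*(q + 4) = q^3 - 2*q^2 - 19*q + 20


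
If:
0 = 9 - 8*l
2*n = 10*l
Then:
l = 9/8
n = 45/8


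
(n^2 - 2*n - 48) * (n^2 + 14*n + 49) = n^4 + 12*n^3 - 27*n^2 - 770*n - 2352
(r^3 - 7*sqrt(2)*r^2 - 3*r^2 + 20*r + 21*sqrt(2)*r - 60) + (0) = r^3 - 7*sqrt(2)*r^2 - 3*r^2 + 20*r + 21*sqrt(2)*r - 60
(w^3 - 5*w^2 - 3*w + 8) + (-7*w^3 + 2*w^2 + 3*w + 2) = -6*w^3 - 3*w^2 + 10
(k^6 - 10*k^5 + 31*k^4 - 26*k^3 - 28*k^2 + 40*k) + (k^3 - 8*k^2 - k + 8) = k^6 - 10*k^5 + 31*k^4 - 25*k^3 - 36*k^2 + 39*k + 8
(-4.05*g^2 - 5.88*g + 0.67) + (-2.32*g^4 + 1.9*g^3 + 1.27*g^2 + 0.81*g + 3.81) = -2.32*g^4 + 1.9*g^3 - 2.78*g^2 - 5.07*g + 4.48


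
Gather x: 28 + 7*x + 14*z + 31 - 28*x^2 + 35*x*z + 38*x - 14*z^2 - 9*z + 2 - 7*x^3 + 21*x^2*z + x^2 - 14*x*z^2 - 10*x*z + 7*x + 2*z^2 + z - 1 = -7*x^3 + x^2*(21*z - 27) + x*(-14*z^2 + 25*z + 52) - 12*z^2 + 6*z + 60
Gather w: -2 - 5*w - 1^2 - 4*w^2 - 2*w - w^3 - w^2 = -w^3 - 5*w^2 - 7*w - 3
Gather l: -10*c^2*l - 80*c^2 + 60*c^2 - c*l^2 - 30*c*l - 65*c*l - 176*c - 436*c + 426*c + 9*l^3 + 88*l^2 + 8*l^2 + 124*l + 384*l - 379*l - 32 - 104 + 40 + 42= -20*c^2 - 186*c + 9*l^3 + l^2*(96 - c) + l*(-10*c^2 - 95*c + 129) - 54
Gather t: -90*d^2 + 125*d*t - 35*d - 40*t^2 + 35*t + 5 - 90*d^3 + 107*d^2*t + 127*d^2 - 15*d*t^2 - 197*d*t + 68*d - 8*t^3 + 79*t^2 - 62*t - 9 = -90*d^3 + 37*d^2 + 33*d - 8*t^3 + t^2*(39 - 15*d) + t*(107*d^2 - 72*d - 27) - 4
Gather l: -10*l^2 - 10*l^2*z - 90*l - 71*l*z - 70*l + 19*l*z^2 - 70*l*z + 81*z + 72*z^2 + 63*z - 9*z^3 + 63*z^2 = l^2*(-10*z - 10) + l*(19*z^2 - 141*z - 160) - 9*z^3 + 135*z^2 + 144*z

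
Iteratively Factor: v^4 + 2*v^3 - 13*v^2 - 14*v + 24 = (v + 2)*(v^3 - 13*v + 12) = (v - 1)*(v + 2)*(v^2 + v - 12) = (v - 1)*(v + 2)*(v + 4)*(v - 3)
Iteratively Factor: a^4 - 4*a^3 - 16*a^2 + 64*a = (a)*(a^3 - 4*a^2 - 16*a + 64) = a*(a - 4)*(a^2 - 16) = a*(a - 4)*(a + 4)*(a - 4)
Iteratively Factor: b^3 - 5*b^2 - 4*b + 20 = (b - 5)*(b^2 - 4) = (b - 5)*(b - 2)*(b + 2)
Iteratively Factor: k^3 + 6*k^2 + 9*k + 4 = (k + 1)*(k^2 + 5*k + 4) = (k + 1)^2*(k + 4)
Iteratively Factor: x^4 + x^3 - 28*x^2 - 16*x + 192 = (x - 3)*(x^3 + 4*x^2 - 16*x - 64) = (x - 4)*(x - 3)*(x^2 + 8*x + 16) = (x - 4)*(x - 3)*(x + 4)*(x + 4)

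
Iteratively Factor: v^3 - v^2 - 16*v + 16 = (v + 4)*(v^2 - 5*v + 4) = (v - 1)*(v + 4)*(v - 4)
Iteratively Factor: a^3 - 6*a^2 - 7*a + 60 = (a - 4)*(a^2 - 2*a - 15) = (a - 4)*(a + 3)*(a - 5)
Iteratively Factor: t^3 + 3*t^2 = (t)*(t^2 + 3*t) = t*(t + 3)*(t)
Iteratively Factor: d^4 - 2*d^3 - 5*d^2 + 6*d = (d)*(d^3 - 2*d^2 - 5*d + 6) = d*(d + 2)*(d^2 - 4*d + 3) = d*(d - 1)*(d + 2)*(d - 3)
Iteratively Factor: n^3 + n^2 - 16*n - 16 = (n - 4)*(n^2 + 5*n + 4) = (n - 4)*(n + 1)*(n + 4)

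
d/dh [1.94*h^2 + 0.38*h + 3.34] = 3.88*h + 0.38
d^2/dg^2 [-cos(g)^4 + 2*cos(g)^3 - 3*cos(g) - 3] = (-9*cos(2*g) + 4*cos(3*g) + 6)*cos(g)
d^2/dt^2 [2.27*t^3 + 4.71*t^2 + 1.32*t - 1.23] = 13.62*t + 9.42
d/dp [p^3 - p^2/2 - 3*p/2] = 3*p^2 - p - 3/2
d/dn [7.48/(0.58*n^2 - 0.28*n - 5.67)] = (2.0944 - 8.6768*n)/(-0.58*n^2 + 0.28*n + 5.67)^2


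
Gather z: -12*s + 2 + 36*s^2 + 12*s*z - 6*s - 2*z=36*s^2 - 18*s + z*(12*s - 2) + 2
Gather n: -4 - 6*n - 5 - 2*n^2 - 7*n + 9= -2*n^2 - 13*n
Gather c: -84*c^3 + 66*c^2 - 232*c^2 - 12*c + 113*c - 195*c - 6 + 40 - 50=-84*c^3 - 166*c^2 - 94*c - 16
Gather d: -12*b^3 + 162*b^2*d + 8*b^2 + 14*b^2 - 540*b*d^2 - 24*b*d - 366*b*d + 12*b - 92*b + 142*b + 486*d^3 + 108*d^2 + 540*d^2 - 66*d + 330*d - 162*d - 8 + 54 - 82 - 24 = -12*b^3 + 22*b^2 + 62*b + 486*d^3 + d^2*(648 - 540*b) + d*(162*b^2 - 390*b + 102) - 60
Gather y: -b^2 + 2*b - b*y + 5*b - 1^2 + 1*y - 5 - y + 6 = -b^2 - b*y + 7*b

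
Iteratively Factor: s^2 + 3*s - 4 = (s + 4)*(s - 1)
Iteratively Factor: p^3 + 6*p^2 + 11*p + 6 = (p + 3)*(p^2 + 3*p + 2) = (p + 2)*(p + 3)*(p + 1)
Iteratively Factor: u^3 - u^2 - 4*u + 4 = (u + 2)*(u^2 - 3*u + 2) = (u - 1)*(u + 2)*(u - 2)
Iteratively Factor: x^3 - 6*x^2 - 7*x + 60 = (x - 4)*(x^2 - 2*x - 15) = (x - 4)*(x + 3)*(x - 5)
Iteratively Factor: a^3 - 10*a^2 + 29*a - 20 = (a - 5)*(a^2 - 5*a + 4) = (a - 5)*(a - 4)*(a - 1)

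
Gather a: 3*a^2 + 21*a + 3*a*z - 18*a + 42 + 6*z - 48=3*a^2 + a*(3*z + 3) + 6*z - 6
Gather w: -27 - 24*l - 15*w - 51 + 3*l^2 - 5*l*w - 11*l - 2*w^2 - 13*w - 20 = 3*l^2 - 35*l - 2*w^2 + w*(-5*l - 28) - 98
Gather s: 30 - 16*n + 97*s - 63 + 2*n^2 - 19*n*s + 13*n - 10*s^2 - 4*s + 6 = 2*n^2 - 3*n - 10*s^2 + s*(93 - 19*n) - 27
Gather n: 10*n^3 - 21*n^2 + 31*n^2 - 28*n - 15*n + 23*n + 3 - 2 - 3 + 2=10*n^3 + 10*n^2 - 20*n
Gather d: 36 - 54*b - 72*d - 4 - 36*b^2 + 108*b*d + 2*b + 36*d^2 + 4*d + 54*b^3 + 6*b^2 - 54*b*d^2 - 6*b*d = 54*b^3 - 30*b^2 - 52*b + d^2*(36 - 54*b) + d*(102*b - 68) + 32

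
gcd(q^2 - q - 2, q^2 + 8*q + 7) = q + 1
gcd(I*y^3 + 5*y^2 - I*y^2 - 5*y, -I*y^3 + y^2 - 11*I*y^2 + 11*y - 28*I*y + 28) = 1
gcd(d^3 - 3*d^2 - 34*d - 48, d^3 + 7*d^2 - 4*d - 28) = d + 2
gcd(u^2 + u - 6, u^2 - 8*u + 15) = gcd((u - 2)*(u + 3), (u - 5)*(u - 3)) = 1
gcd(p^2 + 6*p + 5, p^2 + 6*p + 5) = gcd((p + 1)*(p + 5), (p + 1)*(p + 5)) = p^2 + 6*p + 5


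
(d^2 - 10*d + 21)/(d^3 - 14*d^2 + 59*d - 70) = (d - 3)/(d^2 - 7*d + 10)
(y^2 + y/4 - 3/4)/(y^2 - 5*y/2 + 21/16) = 4*(y + 1)/(4*y - 7)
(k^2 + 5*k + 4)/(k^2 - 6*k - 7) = (k + 4)/(k - 7)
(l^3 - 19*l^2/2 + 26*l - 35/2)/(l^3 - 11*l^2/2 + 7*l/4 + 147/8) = 4*(l^2 - 6*l + 5)/(4*l^2 - 8*l - 21)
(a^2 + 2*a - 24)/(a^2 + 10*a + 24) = (a - 4)/(a + 4)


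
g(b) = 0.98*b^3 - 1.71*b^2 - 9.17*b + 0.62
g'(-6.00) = 117.19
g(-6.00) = -217.60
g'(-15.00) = 703.63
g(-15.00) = -3554.08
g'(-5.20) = 88.11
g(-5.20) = -135.73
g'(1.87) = -5.28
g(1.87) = -16.10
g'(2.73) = 3.40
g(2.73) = -17.22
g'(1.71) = -6.42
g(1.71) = -15.16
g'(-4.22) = 57.62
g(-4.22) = -64.78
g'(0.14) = -9.59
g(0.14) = -0.69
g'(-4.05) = 52.90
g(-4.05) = -55.39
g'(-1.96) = 8.83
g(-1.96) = 4.65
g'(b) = 2.94*b^2 - 3.42*b - 9.17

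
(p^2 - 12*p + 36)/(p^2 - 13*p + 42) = (p - 6)/(p - 7)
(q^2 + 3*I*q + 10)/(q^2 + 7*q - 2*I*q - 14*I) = (q + 5*I)/(q + 7)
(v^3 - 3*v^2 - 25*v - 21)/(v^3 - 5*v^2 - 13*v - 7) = (v + 3)/(v + 1)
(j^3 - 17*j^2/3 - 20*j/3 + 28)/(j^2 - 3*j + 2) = (j^2 - 11*j/3 - 14)/(j - 1)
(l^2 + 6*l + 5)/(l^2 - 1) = (l + 5)/(l - 1)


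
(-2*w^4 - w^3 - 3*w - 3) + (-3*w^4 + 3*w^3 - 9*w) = -5*w^4 + 2*w^3 - 12*w - 3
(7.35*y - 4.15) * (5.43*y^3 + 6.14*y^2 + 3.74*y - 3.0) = 39.9105*y^4 + 22.5945*y^3 + 2.008*y^2 - 37.571*y + 12.45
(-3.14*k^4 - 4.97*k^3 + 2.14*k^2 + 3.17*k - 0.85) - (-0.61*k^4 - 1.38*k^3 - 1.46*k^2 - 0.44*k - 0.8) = -2.53*k^4 - 3.59*k^3 + 3.6*k^2 + 3.61*k - 0.0499999999999999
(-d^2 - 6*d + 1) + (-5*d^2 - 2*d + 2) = -6*d^2 - 8*d + 3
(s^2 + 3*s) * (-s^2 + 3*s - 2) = -s^4 + 7*s^2 - 6*s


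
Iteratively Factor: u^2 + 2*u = (u)*(u + 2)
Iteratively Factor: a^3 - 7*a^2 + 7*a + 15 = (a - 3)*(a^2 - 4*a - 5) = (a - 5)*(a - 3)*(a + 1)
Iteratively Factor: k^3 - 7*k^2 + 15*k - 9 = (k - 3)*(k^2 - 4*k + 3) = (k - 3)^2*(k - 1)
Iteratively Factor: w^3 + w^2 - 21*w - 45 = (w + 3)*(w^2 - 2*w - 15) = (w - 5)*(w + 3)*(w + 3)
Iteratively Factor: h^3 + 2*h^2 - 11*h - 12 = (h + 1)*(h^2 + h - 12) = (h - 3)*(h + 1)*(h + 4)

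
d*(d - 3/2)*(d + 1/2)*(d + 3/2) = d^4 + d^3/2 - 9*d^2/4 - 9*d/8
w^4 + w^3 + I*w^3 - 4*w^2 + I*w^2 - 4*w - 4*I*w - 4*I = (w - 2)*(w + 1)*(w + 2)*(w + I)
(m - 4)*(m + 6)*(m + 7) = m^3 + 9*m^2 - 10*m - 168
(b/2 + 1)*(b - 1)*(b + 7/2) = b^3/2 + 9*b^2/4 + 3*b/4 - 7/2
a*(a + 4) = a^2 + 4*a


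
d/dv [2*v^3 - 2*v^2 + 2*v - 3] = 6*v^2 - 4*v + 2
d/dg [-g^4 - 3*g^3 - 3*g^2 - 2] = g*(-4*g^2 - 9*g - 6)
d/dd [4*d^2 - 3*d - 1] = 8*d - 3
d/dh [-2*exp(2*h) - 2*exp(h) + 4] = (-4*exp(h) - 2)*exp(h)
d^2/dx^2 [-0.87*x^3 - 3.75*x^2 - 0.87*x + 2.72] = -5.22*x - 7.5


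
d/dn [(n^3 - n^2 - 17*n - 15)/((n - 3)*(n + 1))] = (n^2 - 6*n + 21)/(n^2 - 6*n + 9)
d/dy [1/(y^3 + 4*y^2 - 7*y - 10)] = (-3*y^2 - 8*y + 7)/(y^3 + 4*y^2 - 7*y - 10)^2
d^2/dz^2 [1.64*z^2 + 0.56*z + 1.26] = 3.28000000000000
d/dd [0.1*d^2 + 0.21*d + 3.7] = 0.2*d + 0.21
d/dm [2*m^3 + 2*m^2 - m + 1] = 6*m^2 + 4*m - 1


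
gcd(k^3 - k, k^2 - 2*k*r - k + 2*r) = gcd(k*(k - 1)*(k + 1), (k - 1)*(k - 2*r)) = k - 1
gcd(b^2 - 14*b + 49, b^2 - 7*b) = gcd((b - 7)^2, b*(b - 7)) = b - 7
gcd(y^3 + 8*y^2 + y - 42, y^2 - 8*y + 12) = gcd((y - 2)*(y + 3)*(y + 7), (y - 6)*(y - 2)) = y - 2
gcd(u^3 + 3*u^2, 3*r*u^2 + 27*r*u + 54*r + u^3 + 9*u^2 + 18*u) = u + 3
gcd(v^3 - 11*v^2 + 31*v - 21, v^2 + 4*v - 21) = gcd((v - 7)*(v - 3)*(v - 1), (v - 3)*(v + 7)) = v - 3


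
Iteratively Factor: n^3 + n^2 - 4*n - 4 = (n - 2)*(n^2 + 3*n + 2) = (n - 2)*(n + 2)*(n + 1)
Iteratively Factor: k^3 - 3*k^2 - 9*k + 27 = (k - 3)*(k^2 - 9) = (k - 3)^2*(k + 3)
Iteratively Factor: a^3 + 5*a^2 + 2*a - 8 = (a + 2)*(a^2 + 3*a - 4) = (a + 2)*(a + 4)*(a - 1)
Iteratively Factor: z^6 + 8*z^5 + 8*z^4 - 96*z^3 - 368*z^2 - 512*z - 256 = (z + 2)*(z^5 + 6*z^4 - 4*z^3 - 88*z^2 - 192*z - 128) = (z + 2)^2*(z^4 + 4*z^3 - 12*z^2 - 64*z - 64) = (z + 2)^3*(z^3 + 2*z^2 - 16*z - 32) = (z - 4)*(z + 2)^3*(z^2 + 6*z + 8) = (z - 4)*(z + 2)^3*(z + 4)*(z + 2)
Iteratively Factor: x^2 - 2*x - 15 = (x + 3)*(x - 5)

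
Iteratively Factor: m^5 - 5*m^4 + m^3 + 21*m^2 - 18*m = (m - 3)*(m^4 - 2*m^3 - 5*m^2 + 6*m) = (m - 3)*(m - 1)*(m^3 - m^2 - 6*m) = m*(m - 3)*(m - 1)*(m^2 - m - 6) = m*(m - 3)*(m - 1)*(m + 2)*(m - 3)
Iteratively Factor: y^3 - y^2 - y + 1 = (y + 1)*(y^2 - 2*y + 1) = (y - 1)*(y + 1)*(y - 1)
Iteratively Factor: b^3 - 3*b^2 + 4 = (b + 1)*(b^2 - 4*b + 4) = (b - 2)*(b + 1)*(b - 2)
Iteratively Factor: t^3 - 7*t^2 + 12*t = (t)*(t^2 - 7*t + 12) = t*(t - 3)*(t - 4)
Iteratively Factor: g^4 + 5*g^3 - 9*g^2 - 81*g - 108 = (g + 3)*(g^3 + 2*g^2 - 15*g - 36) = (g + 3)^2*(g^2 - g - 12) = (g + 3)^3*(g - 4)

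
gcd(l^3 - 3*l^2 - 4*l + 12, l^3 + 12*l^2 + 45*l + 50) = l + 2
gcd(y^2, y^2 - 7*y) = y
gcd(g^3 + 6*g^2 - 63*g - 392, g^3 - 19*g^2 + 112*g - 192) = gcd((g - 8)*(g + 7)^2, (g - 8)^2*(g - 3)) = g - 8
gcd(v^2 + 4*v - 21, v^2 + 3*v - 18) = v - 3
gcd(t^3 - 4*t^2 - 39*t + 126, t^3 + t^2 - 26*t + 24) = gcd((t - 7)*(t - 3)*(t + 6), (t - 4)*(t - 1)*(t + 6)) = t + 6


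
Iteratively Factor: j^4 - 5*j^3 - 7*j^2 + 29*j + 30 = (j + 2)*(j^3 - 7*j^2 + 7*j + 15) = (j - 5)*(j + 2)*(j^2 - 2*j - 3) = (j - 5)*(j + 1)*(j + 2)*(j - 3)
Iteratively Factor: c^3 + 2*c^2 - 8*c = (c - 2)*(c^2 + 4*c) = c*(c - 2)*(c + 4)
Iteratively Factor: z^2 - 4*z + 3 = (z - 1)*(z - 3)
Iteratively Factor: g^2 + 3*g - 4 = (g - 1)*(g + 4)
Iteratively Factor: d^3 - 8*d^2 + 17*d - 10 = (d - 5)*(d^2 - 3*d + 2) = (d - 5)*(d - 1)*(d - 2)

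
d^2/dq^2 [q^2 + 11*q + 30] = 2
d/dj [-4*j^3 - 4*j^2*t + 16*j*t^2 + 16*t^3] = -12*j^2 - 8*j*t + 16*t^2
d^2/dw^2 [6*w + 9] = 0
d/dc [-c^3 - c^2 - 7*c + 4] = -3*c^2 - 2*c - 7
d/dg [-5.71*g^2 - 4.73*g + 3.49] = -11.42*g - 4.73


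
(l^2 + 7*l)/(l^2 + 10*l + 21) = l/(l + 3)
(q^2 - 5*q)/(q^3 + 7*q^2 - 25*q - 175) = q/(q^2 + 12*q + 35)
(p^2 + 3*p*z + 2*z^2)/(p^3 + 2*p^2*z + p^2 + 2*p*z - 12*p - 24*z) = (p + z)/(p^2 + p - 12)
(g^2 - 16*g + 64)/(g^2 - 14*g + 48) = (g - 8)/(g - 6)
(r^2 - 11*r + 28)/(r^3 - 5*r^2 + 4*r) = (r - 7)/(r*(r - 1))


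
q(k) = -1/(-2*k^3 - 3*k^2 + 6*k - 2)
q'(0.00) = 1.50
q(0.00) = 0.50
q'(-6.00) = 0.00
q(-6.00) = 0.00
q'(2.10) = -0.07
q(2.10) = 0.05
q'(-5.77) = -0.00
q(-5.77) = -0.00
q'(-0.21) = 0.61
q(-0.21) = 0.30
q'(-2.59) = -2.20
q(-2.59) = 0.34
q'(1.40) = -0.57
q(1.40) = 0.20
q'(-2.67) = -11.59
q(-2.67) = 0.75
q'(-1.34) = 0.03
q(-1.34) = 0.09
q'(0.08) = 2.31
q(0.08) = 0.65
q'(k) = -(6*k^2 + 6*k - 6)/(-2*k^3 - 3*k^2 + 6*k - 2)^2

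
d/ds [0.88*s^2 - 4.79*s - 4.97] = 1.76*s - 4.79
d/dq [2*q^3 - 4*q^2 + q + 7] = 6*q^2 - 8*q + 1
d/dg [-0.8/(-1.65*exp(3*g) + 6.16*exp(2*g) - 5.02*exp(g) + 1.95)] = (-3.96*exp(2*g) + 9.856*exp(g) - 4.016)*exp(g)/(1.65*exp(3*g) - 6.16*exp(2*g) + 5.02*exp(g) - 1.95)^2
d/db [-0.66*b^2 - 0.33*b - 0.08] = -1.32*b - 0.33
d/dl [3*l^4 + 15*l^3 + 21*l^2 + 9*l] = 12*l^3 + 45*l^2 + 42*l + 9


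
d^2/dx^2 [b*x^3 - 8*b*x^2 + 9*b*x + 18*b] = 2*b*(3*x - 8)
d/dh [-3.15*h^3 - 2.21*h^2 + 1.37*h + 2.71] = -9.45*h^2 - 4.42*h + 1.37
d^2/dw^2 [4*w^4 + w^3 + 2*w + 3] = 6*w*(8*w + 1)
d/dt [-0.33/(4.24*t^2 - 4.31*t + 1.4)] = (2.7984*t - 1.4223)/(4.24*t^2 - 4.31*t + 1.4)^2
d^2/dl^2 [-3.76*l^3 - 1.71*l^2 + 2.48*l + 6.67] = -22.56*l - 3.42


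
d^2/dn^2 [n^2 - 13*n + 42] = 2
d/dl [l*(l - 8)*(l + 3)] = 3*l^2 - 10*l - 24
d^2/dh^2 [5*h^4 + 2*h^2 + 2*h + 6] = 60*h^2 + 4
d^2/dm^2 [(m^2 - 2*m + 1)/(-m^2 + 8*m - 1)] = 12*(-m^3 + 3*m - 8)/(m^6 - 24*m^5 + 195*m^4 - 560*m^3 + 195*m^2 - 24*m + 1)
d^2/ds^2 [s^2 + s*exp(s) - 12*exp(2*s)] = s*exp(s) - 48*exp(2*s) + 2*exp(s) + 2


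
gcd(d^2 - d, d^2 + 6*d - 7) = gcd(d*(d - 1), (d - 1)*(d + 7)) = d - 1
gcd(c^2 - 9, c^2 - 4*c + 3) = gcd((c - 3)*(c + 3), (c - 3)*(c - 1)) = c - 3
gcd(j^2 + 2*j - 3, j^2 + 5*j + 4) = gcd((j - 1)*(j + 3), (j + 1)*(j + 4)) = 1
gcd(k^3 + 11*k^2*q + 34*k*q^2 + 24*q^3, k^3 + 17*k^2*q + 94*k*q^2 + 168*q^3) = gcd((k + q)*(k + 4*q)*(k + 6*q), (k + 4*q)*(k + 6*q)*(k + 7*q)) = k^2 + 10*k*q + 24*q^2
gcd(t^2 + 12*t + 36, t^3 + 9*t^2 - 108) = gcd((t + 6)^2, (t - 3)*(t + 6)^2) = t^2 + 12*t + 36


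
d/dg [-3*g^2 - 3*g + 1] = -6*g - 3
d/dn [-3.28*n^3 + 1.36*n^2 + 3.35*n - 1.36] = -9.84*n^2 + 2.72*n + 3.35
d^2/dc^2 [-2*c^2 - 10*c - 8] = -4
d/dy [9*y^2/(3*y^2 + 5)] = 90*y/(9*y^4 + 30*y^2 + 25)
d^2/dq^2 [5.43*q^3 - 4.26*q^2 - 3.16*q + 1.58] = 32.58*q - 8.52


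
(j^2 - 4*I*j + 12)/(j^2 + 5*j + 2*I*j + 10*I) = (j - 6*I)/(j + 5)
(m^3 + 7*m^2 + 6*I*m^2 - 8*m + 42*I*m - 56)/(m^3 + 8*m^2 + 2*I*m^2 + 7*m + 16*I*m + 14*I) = (m + 4*I)/(m + 1)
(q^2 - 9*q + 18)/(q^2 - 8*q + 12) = (q - 3)/(q - 2)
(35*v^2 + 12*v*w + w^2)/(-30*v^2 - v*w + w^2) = (-7*v - w)/(6*v - w)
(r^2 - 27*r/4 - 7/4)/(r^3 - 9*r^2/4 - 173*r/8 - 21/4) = 2*(r - 7)/(2*r^2 - 5*r - 42)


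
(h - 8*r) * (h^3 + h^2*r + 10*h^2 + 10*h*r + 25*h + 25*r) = h^4 - 7*h^3*r + 10*h^3 - 8*h^2*r^2 - 70*h^2*r + 25*h^2 - 80*h*r^2 - 175*h*r - 200*r^2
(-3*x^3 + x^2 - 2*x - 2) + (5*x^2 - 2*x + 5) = -3*x^3 + 6*x^2 - 4*x + 3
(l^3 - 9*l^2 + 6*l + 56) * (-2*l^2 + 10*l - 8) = -2*l^5 + 28*l^4 - 110*l^3 + 20*l^2 + 512*l - 448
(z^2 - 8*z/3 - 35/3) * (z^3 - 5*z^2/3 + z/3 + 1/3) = z^5 - 13*z^4/3 - 62*z^3/9 + 170*z^2/9 - 43*z/9 - 35/9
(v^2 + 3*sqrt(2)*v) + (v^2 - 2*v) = 2*v^2 - 2*v + 3*sqrt(2)*v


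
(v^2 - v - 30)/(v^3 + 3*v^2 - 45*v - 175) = (v - 6)/(v^2 - 2*v - 35)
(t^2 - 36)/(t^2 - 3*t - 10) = (36 - t^2)/(-t^2 + 3*t + 10)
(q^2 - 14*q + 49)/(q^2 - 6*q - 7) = (q - 7)/(q + 1)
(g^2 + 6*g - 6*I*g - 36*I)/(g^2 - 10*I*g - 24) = (g + 6)/(g - 4*I)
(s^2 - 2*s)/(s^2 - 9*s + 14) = s/(s - 7)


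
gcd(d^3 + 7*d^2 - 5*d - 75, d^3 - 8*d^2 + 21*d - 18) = d - 3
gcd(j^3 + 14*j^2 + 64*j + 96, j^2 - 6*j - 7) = 1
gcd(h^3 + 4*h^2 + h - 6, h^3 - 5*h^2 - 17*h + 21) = h^2 + 2*h - 3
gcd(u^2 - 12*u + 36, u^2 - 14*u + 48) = u - 6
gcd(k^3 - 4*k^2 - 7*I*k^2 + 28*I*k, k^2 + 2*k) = k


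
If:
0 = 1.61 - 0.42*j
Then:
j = 3.83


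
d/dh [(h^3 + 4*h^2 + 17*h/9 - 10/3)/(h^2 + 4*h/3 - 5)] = (9*h^2 - 30*h - 5)/(9*h^2 - 30*h + 25)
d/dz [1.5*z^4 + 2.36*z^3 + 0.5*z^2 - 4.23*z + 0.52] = 6.0*z^3 + 7.08*z^2 + 1.0*z - 4.23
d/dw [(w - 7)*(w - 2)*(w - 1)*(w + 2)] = 4*w^3 - 24*w^2 + 6*w + 32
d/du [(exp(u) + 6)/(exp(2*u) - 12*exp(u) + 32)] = (-2*(exp(u) - 6)*(exp(u) + 6) + exp(2*u) - 12*exp(u) + 32)*exp(u)/(exp(2*u) - 12*exp(u) + 32)^2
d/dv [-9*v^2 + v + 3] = 1 - 18*v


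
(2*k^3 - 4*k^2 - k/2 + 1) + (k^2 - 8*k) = 2*k^3 - 3*k^2 - 17*k/2 + 1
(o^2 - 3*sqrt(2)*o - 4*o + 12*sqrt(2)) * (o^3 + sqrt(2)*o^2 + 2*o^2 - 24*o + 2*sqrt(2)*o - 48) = o^5 - 2*sqrt(2)*o^4 - 2*o^4 - 38*o^3 + 4*sqrt(2)*o^3 + 60*o^2 + 88*sqrt(2)*o^2 - 144*sqrt(2)*o + 240*o - 576*sqrt(2)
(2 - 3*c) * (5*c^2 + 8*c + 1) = -15*c^3 - 14*c^2 + 13*c + 2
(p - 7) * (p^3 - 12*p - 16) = p^4 - 7*p^3 - 12*p^2 + 68*p + 112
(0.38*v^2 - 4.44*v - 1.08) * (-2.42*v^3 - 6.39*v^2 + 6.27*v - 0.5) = -0.9196*v^5 + 8.3166*v^4 + 33.3678*v^3 - 21.1276*v^2 - 4.5516*v + 0.54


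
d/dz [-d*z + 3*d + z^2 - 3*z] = -d + 2*z - 3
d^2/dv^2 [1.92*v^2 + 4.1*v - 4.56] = 3.84000000000000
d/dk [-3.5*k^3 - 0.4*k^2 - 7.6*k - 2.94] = -10.5*k^2 - 0.8*k - 7.6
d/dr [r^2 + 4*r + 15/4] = 2*r + 4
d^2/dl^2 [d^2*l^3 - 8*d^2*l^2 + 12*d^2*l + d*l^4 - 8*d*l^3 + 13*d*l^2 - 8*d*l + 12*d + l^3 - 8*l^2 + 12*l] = 6*d^2*l - 16*d^2 + 12*d*l^2 - 48*d*l + 26*d + 6*l - 16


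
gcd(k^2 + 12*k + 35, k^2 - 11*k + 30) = 1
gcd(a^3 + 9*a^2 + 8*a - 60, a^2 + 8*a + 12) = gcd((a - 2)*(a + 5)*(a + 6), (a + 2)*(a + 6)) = a + 6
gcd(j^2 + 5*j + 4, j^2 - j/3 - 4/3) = j + 1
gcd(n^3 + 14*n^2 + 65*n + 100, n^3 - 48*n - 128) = n + 4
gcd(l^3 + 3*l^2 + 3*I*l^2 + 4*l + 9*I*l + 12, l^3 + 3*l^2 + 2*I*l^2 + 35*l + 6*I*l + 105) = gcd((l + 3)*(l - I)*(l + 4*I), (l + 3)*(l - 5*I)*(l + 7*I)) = l + 3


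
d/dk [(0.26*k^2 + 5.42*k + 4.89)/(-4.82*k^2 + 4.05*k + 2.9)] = (27.1774*k^2 + 48.6476*k - 4.0865)/(23.2324*k^4 - 39.042*k^3 - 11.5535*k^2 + 23.49*k + 8.41)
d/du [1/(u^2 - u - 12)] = (1 - 2*u)/(-u^2 + u + 12)^2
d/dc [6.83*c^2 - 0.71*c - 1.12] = 13.66*c - 0.71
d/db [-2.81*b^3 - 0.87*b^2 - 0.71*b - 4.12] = -8.43*b^2 - 1.74*b - 0.71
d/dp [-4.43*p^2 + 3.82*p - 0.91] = 3.82 - 8.86*p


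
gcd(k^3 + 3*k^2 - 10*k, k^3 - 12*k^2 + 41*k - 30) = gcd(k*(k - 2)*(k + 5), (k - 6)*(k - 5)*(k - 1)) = 1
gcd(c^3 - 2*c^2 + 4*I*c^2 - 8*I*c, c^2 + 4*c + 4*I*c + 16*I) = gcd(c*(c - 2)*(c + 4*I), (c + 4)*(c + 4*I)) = c + 4*I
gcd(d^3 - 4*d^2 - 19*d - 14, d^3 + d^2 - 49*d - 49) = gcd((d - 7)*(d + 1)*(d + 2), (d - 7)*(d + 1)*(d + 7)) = d^2 - 6*d - 7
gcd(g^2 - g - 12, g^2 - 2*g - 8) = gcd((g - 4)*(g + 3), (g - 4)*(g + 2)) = g - 4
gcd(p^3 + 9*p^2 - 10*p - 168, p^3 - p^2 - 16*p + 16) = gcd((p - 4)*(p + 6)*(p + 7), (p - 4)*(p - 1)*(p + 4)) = p - 4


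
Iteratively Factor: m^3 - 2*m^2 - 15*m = (m + 3)*(m^2 - 5*m) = m*(m + 3)*(m - 5)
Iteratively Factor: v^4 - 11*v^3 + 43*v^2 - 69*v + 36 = (v - 4)*(v^3 - 7*v^2 + 15*v - 9) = (v - 4)*(v - 3)*(v^2 - 4*v + 3) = (v - 4)*(v - 3)*(v - 1)*(v - 3)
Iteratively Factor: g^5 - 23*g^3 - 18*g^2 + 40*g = (g + 4)*(g^4 - 4*g^3 - 7*g^2 + 10*g) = (g - 1)*(g + 4)*(g^3 - 3*g^2 - 10*g) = (g - 5)*(g - 1)*(g + 4)*(g^2 + 2*g) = (g - 5)*(g - 1)*(g + 2)*(g + 4)*(g)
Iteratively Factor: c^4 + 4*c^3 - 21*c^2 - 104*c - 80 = (c + 4)*(c^3 - 21*c - 20) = (c - 5)*(c + 4)*(c^2 + 5*c + 4) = (c - 5)*(c + 4)^2*(c + 1)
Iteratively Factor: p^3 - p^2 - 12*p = (p - 4)*(p^2 + 3*p) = p*(p - 4)*(p + 3)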